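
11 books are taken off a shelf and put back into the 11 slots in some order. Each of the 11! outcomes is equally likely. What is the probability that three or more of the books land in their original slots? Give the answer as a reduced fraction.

Favorable outcomes: Σ_{i≥3} C(11,i)·!(11-i) = 165·14833 + 330·1854 + 462·265 + 462·44 + 330·9 + 165·2 + 55·1 + 11·0 + 1·1 = 3205379.
Total outcomes: 11! = 39916800.
Probability = 3205379/39916800 = 3205379/39916800.

3205379/39916800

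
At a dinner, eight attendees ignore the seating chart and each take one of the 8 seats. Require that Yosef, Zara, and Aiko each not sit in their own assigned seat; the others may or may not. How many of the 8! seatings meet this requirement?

27240

Inclusion-exclusion on the 3 forbidden self-matches:
Σ_{j=0}^{3} (-1)^j C(3,j)(8-j)!
= C(3,0)·8! - C(3,1)·7! + C(3,2)·6! - C(3,3)·5!
= 40320 - 15120 + 2160 - 120
= 27240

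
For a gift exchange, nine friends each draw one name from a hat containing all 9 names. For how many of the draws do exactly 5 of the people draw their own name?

Choose which 5 of the 9 are fixed: C(9,5) = 126.
The other 4 form a derangement: !4 = 9.
Total: 126 × 9 = 1134.

1134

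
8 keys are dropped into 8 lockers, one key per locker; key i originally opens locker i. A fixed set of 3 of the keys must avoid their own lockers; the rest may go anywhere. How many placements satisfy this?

27240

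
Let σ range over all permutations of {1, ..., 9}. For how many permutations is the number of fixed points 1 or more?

229384

Sum C(9,i)·!(9-i) for i = 1..9:
  i=1: C(9,1)·!8 = 9·14833 = 133497
  i=2: C(9,2)·!7 = 36·1854 = 66744
  i=3: C(9,3)·!6 = 84·265 = 22260
  i=4: C(9,4)·!5 = 126·44 = 5544
  i=5: C(9,5)·!4 = 126·9 = 1134
  i=6: C(9,6)·!3 = 84·2 = 168
  i=7: C(9,7)·!2 = 36·1 = 36
  i=8: C(9,8)·!1 = 9·0 = 0
  i=9: C(9,9)·!0 = 1·1 = 1
Total = 229384.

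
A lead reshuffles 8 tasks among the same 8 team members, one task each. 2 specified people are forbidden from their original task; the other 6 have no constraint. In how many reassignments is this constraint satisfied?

30960

Let A_j be the event that the j-th constrained one is fixed. By inclusion-exclusion over the 2 events:
Σ_{j=0}^{2} (-1)^j C(2,j)(8-j)!
= C(2,0)·8! - C(2,1)·7! + C(2,2)·6!
= 40320 - 10080 + 720
= 30960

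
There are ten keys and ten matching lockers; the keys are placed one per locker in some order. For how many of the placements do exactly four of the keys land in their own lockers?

Choose which 4 of the 10 are fixed: C(10,4) = 210.
The other 6 form a derangement: !6 = 265.
Total: 210 × 265 = 55650.

55650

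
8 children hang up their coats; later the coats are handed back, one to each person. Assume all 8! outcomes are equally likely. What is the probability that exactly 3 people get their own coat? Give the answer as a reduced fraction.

11/180

Favorable outcomes: C(8,3)·!5 = 56·44 = 2464.
Total outcomes: 8! = 40320.
Probability = 2464/40320 = 11/180.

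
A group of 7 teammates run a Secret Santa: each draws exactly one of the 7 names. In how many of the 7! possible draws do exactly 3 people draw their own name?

315

Choose which 3 of the 7 are fixed: C(7,3) = 35.
The other 4 form a derangement: !4 = 9.
Total: 35 × 9 = 315.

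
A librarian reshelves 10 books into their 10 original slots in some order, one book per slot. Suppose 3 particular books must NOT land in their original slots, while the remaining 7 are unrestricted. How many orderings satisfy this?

2656080

Let A_j be the event that the j-th constrained one is fixed. By inclusion-exclusion over the 3 events:
Σ_{j=0}^{3} (-1)^j C(3,j)(10-j)!
= C(3,0)·10! - C(3,1)·9! + C(3,2)·8! - C(3,3)·7!
= 3628800 - 1088640 + 120960 - 5040
= 2656080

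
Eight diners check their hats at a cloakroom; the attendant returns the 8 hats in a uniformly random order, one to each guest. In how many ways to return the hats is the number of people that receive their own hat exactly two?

7420

Choose which 2 of the 8 are fixed: C(8,2) = 28.
The remaining 6 must be deranged: !6 = 265.
Total: 28 × 265 = 7420.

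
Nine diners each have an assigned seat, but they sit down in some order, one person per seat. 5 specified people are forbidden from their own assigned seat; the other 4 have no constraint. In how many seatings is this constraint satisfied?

205056

Let A_j be the event that the j-th constrained one is fixed. By inclusion-exclusion over the 5 events:
Σ_{j=0}^{5} (-1)^j C(5,j)(9-j)!
= C(5,0)·9! - C(5,1)·8! + C(5,2)·7! - C(5,3)·6! + C(5,4)·5! - C(5,5)·4!
= 362880 - 201600 + 50400 - 7200 + 600 - 24
= 205056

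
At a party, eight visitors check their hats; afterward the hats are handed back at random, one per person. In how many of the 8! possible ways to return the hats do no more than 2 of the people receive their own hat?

# with exactly i fixed is C(8,i)·!(8-i); sum over i=0..2:
  i=0: C(8,0)·!8 = 1·14833 = 14833
  i=1: C(8,1)·!7 = 8·1854 = 14832
  i=2: C(8,2)·!6 = 28·265 = 7420
Total = 37085.

37085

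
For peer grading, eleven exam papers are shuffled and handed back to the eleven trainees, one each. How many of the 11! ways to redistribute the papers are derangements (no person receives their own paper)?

Use !n = n·!(n-1) + (-1)^n.
!11 = 11·1334961 - 1 = 14684570

14684570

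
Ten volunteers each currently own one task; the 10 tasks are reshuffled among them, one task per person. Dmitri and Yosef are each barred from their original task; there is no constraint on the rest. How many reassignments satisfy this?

Inclusion-exclusion on the 2 forbidden self-matches:
Σ_{j=0}^{2} (-1)^j C(2,j)(10-j)!
= C(2,0)·10! - C(2,1)·9! + C(2,2)·8!
= 3628800 - 725760 + 40320
= 2943360

2943360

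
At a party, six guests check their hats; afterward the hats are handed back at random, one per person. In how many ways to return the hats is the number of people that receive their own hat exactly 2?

135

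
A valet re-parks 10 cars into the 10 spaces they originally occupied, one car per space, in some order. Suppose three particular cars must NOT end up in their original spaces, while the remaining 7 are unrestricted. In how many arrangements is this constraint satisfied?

Inclusion-exclusion on the 3 forbidden self-matches:
Σ_{j=0}^{3} (-1)^j C(3,j)(10-j)!
= C(3,0)·10! - C(3,1)·9! + C(3,2)·8! - C(3,3)·7!
= 3628800 - 1088640 + 120960 - 5040
= 2656080

2656080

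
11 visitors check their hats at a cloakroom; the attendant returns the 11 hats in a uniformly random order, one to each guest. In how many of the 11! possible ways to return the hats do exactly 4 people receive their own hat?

Choose which 4 of the 11 are fixed: C(11,4) = 330.
The remaining 7 must be deranged: !7 = 1854.
Total: 330 × 1854 = 611820.

611820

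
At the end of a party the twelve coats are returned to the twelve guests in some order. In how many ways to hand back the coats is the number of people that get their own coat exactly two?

88107426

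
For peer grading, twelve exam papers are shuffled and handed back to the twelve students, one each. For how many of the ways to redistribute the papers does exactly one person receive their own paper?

176214840

Pick the single fixed position: C(12,1) = 12 ways.
The remaining 11 must be deranged: !11 = 14684570.
Total: 12 × 14684570 = 176214840.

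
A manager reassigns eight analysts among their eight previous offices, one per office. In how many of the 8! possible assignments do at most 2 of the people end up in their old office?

# with exactly i fixed is C(8,i)·!(8-i); sum over i=0..2:
  i=0: C(8,0)·!8 = 1·14833 = 14833
  i=1: C(8,1)·!7 = 8·1854 = 14832
  i=2: C(8,2)·!6 = 28·265 = 7420
Total = 37085.

37085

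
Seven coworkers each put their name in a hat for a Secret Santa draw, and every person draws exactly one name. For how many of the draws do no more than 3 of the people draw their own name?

Sum C(7,i)·!(7-i) for i = 0..3:
  i=0: C(7,0)·!7 = 1·1854 = 1854
  i=1: C(7,1)·!6 = 7·265 = 1855
  i=2: C(7,2)·!5 = 21·44 = 924
  i=3: C(7,3)·!4 = 35·9 = 315
Total = 4948.

4948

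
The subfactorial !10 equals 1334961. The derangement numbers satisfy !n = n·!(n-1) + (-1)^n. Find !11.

14684570

!11 = 11·1334961 - 1 = 14684570.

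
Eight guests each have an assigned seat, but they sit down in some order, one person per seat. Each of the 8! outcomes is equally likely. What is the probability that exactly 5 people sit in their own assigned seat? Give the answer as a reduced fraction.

1/360

Favorable outcomes: C(8,5)·!3 = 56·2 = 112.
Total outcomes: 8! = 40320.
Probability = 112/40320 = 1/360.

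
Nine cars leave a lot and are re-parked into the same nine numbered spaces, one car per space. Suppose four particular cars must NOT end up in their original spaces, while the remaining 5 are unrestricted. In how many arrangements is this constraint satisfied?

Let A_j be the event that the j-th constrained one is fixed. By inclusion-exclusion over the 4 events:
Σ_{j=0}^{4} (-1)^j C(4,j)(9-j)!
= C(4,0)·9! - C(4,1)·8! + C(4,2)·7! - C(4,3)·6! + C(4,4)·5!
= 362880 - 161280 + 30240 - 2880 + 120
= 229080

229080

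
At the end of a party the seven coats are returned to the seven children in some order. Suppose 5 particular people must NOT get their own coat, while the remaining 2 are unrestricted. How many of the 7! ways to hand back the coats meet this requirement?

2428

Let A_j be the event that the j-th constrained one is fixed. By inclusion-exclusion over the 5 events:
Σ_{j=0}^{5} (-1)^j C(5,j)(7-j)!
= C(5,0)·7! - C(5,1)·6! + C(5,2)·5! - C(5,3)·4! + C(5,4)·3! - C(5,5)·2!
= 5040 - 3600 + 1200 - 240 + 30 - 2
= 2428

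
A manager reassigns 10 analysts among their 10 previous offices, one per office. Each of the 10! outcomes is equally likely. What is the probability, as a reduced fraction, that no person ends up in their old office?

Favorable outcomes: !10 = 1334961.
Total outcomes: 10! = 3628800.
Probability = 1334961/3628800 = 16481/44800.

16481/44800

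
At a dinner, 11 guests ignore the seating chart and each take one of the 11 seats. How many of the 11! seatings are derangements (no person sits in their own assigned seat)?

Recurrence: !11 = 10·(!10 + !9).
!11 = 10·(1334961 + 133496) = 10·1468457 = 14684570

14684570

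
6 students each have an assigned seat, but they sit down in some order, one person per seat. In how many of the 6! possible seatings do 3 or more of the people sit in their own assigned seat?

56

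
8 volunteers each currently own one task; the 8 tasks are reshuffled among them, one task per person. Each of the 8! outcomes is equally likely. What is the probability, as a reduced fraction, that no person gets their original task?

2119/5760

Favorable outcomes: !8 = 14833.
Total outcomes: 8! = 40320.
Probability = 14833/40320 = 2119/5760.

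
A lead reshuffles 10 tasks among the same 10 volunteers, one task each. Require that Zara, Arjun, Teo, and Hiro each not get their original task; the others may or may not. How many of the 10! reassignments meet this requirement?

2399760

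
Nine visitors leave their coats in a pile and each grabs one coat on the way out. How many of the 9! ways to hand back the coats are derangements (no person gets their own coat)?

Recurrence: !9 = 8·(!8 + !7).
!9 = 8·(14833 + 1854) = 8·16687 = 133496

133496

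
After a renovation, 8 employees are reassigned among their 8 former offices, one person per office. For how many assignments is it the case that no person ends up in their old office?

14833

The number of derangements of 8 is !8 = Σ_{k=0}^{8} (-1)^k·8!/k!
= 8! - 8!/1! + 8!/2! - 8!/3! + 8!/4! - 8!/5! + 8!/6! - 8!/7! + 8!/8!
= 40320 - 40320 + 20160 - 6720 + 1680 - 336 + 56 - 8 + 1
= 14833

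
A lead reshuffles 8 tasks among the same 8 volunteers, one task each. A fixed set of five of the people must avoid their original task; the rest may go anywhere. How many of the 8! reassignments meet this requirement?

21234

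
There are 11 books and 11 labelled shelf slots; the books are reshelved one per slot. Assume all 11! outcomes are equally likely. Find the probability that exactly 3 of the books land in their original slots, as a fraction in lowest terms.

Favorable outcomes: C(11,3)·!8 = 165·14833 = 2447445.
Total outcomes: 11! = 39916800.
Probability = 2447445/39916800 = 2119/34560.

2119/34560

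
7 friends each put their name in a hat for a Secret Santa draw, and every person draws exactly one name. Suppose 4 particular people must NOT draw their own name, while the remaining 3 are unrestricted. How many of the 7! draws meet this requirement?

2790

Inclusion-exclusion on the 4 forbidden self-matches:
Σ_{j=0}^{4} (-1)^j C(4,j)(7-j)!
= C(4,0)·7! - C(4,1)·6! + C(4,2)·5! - C(4,3)·4! + C(4,4)·3!
= 5040 - 2880 + 720 - 96 + 6
= 2790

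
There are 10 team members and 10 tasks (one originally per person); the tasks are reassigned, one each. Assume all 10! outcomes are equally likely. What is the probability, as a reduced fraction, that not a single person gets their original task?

16481/44800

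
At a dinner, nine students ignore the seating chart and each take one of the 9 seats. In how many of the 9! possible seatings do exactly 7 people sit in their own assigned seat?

36

Pick the 7 fixed positions: C(9,7) = 36 ways.
The other 2 form a derangement: !2 = 1.
Total: 36 × 1 = 36.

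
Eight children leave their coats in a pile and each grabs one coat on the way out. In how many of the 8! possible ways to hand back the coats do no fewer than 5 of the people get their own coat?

141

Sum C(8,i)·!(8-i) for i = 5..8:
  i=5: C(8,5)·!3 = 56·2 = 112
  i=6: C(8,6)·!2 = 28·1 = 28
  i=7: C(8,7)·!1 = 8·0 = 0
  i=8: C(8,8)·!0 = 1·1 = 1
Total = 141.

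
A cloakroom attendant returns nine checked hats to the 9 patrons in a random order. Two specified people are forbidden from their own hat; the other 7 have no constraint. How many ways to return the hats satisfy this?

Let A_j be the event that the j-th constrained one is fixed. By inclusion-exclusion over the 2 events:
Σ_{j=0}^{2} (-1)^j C(2,j)(9-j)!
= C(2,0)·9! - C(2,1)·8! + C(2,2)·7!
= 362880 - 80640 + 5040
= 287280

287280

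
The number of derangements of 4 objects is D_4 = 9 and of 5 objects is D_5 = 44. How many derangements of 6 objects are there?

265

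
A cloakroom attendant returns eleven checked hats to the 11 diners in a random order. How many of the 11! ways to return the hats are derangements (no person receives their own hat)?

The number of derangements of 11 is !11 = Σ_{k=0}^{11} (-1)^k·11!/k!
= 11! - 11!/1! + 11!/2! - 11!/3! + 11!/4! - 11!/5! + 11!/6! - 11!/7! + 11!/8! - 11!/9! + 11!/10! - 11!/11!
= 39916800 - 39916800 + 19958400 - 6652800 + 1663200 - 332640 + 55440 - 7920 + 990 - 110 + 11 - 1
= 14684570

14684570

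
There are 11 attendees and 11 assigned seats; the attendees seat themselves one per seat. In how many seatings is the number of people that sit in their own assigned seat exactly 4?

611820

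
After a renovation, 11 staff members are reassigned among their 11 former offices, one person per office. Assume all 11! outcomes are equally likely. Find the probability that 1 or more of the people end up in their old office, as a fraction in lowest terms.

2523223/3991680

Favorable outcomes: Σ_{i≥1} C(11,i)·!(11-i) = 11·1334961 + 55·133496 + 165·14833 + 330·1854 + 462·265 + 462·44 + 330·9 + 165·2 + 55·1 + 11·0 + 1·1 = 25232230.
Total outcomes: 11! = 39916800.
Probability = 25232230/39916800 = 2523223/3991680.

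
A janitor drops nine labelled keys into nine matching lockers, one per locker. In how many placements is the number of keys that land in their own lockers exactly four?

Choose which 4 of the 9 are fixed: C(9,4) = 126.
The other 5 form a derangement: !5 = 44.
Total: 126 × 44 = 5544.

5544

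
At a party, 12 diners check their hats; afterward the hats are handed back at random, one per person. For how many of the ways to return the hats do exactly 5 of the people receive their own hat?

Choose which 5 of the 12 are fixed: C(12,5) = 792.
The remaining 7 must be deranged: !7 = 1854.
Total: 792 × 1854 = 1468368.

1468368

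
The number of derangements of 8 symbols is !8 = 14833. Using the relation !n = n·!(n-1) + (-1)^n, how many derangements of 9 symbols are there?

133496

!9 = 9·14833 - 1 = 133496.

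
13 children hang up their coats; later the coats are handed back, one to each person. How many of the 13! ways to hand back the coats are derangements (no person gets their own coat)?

2290792932

The subfactorial !13 = [13!/e] (nearest integer).
13! = 6227020800, and 6227020800/e ≈ 2290792932.07, so !13 = 2290792932.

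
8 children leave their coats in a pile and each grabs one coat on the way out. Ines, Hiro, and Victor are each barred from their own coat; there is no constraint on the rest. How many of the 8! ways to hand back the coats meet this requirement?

Let A_j be the event that the j-th constrained one is fixed. By inclusion-exclusion over the 3 events:
Σ_{j=0}^{3} (-1)^j C(3,j)(8-j)!
= C(3,0)·8! - C(3,1)·7! + C(3,2)·6! - C(3,3)·5!
= 40320 - 15120 + 2160 - 120
= 27240

27240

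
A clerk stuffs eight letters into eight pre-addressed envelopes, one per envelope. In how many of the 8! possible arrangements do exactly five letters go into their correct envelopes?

112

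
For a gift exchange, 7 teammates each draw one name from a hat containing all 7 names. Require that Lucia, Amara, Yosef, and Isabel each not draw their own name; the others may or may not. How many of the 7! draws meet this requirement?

Inclusion-exclusion on the 4 forbidden self-matches:
Σ_{j=0}^{4} (-1)^j C(4,j)(7-j)!
= C(4,0)·7! - C(4,1)·6! + C(4,2)·5! - C(4,3)·4! + C(4,4)·3!
= 5040 - 2880 + 720 - 96 + 6
= 2790

2790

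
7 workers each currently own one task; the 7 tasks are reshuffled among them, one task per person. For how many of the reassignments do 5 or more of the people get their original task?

22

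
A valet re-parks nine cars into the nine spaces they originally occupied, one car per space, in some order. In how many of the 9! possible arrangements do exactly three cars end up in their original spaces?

22260

Choose which 3 of the 9 are fixed: C(9,3) = 84.
The other 6 form a derangement: !6 = 265.
Total: 84 × 265 = 22260.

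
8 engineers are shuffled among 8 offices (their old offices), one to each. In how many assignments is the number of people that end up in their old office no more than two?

37085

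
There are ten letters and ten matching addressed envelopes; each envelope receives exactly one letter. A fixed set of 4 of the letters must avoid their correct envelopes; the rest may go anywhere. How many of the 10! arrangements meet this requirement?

2399760

Let A_j be the event that the j-th constrained one is fixed. By inclusion-exclusion over the 4 events:
Σ_{j=0}^{4} (-1)^j C(4,j)(10-j)!
= C(4,0)·10! - C(4,1)·9! + C(4,2)·8! - C(4,3)·7! + C(4,4)·6!
= 3628800 - 1451520 + 241920 - 20160 + 720
= 2399760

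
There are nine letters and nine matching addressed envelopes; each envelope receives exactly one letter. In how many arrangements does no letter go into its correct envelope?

Use !n = n·!(n-1) + (-1)^n.
!9 = 9·14833 - 1 = 133496

133496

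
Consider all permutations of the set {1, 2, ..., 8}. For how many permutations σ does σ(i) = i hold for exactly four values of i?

630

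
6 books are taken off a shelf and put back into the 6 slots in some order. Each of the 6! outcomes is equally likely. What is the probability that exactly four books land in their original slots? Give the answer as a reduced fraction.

1/48

Favorable outcomes: C(6,4)·!2 = 15·1 = 15.
Total outcomes: 6! = 720.
Probability = 15/720 = 1/48.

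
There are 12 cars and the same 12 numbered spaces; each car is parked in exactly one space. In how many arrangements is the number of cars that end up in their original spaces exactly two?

88107426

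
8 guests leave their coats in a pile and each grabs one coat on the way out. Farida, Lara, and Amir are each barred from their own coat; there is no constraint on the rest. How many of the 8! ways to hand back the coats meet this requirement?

27240

Inclusion-exclusion on the 3 forbidden self-matches:
Σ_{j=0}^{3} (-1)^j C(3,j)(8-j)!
= C(3,0)·8! - C(3,1)·7! + C(3,2)·6! - C(3,3)·5!
= 40320 - 15120 + 2160 - 120
= 27240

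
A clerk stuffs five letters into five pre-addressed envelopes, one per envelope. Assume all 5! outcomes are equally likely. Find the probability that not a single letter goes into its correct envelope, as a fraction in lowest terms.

11/30

Favorable outcomes: !5 = 44.
Total outcomes: 5! = 120.
Probability = 44/120 = 11/30.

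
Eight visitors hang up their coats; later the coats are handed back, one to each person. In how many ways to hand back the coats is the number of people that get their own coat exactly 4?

630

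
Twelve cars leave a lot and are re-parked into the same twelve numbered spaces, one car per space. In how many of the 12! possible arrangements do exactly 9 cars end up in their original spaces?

Pick the 9 fixed positions: C(12,9) = 220 ways.
The remaining 3 must be deranged: !3 = 2.
Total: 220 × 2 = 440.

440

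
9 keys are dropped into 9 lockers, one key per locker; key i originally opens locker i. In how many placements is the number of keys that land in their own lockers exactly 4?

5544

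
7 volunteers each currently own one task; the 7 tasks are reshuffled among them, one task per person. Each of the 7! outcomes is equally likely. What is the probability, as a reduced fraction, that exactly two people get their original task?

Favorable outcomes: C(7,2)·!5 = 21·44 = 924.
Total outcomes: 7! = 5040.
Probability = 924/5040 = 11/60.

11/60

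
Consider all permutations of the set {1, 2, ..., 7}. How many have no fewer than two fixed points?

# with exactly i fixed is C(7,i)·!(7-i); sum over i=2..7:
  i=2: C(7,2)·!5 = 21·44 = 924
  i=3: C(7,3)·!4 = 35·9 = 315
  i=4: C(7,4)·!3 = 35·2 = 70
  i=5: C(7,5)·!2 = 21·1 = 21
  i=6: C(7,6)·!1 = 7·0 = 0
  i=7: C(7,7)·!0 = 1·1 = 1
Total = 1331.

1331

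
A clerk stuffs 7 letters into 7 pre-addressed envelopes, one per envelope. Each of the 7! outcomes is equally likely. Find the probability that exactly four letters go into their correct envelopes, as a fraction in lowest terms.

1/72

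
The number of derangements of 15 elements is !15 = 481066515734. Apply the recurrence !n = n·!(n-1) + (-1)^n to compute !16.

7697064251745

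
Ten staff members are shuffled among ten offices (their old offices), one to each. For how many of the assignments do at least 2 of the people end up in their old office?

958879

# with exactly i fixed is C(10,i)·!(10-i); sum over i=2..10:
  i=2: C(10,2)·!8 = 45·14833 = 667485
  i=3: C(10,3)·!7 = 120·1854 = 222480
  i=4: C(10,4)·!6 = 210·265 = 55650
  i=5: C(10,5)·!5 = 252·44 = 11088
  i=6: C(10,6)·!4 = 210·9 = 1890
  i=7: C(10,7)·!3 = 120·2 = 240
  i=8: C(10,8)·!2 = 45·1 = 45
  i=9: C(10,9)·!1 = 10·0 = 0
  i=10: C(10,10)·!0 = 1·1 = 1
Total = 958879.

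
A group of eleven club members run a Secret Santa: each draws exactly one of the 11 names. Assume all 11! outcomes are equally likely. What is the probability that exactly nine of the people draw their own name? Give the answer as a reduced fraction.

1/725760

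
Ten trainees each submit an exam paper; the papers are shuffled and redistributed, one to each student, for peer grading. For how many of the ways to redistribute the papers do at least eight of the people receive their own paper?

46

# with exactly i fixed is C(10,i)·!(10-i); sum over i=8..10:
  i=8: C(10,8)·!2 = 45·1 = 45
  i=9: C(10,9)·!1 = 10·0 = 0
  i=10: C(10,10)·!0 = 1·1 = 1
Total = 46.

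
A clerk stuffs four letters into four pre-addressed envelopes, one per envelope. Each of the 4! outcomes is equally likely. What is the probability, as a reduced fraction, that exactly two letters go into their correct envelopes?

Favorable outcomes: C(4,2)·!2 = 6·1 = 6.
Total outcomes: 4! = 24.
Probability = 6/24 = 1/4.

1/4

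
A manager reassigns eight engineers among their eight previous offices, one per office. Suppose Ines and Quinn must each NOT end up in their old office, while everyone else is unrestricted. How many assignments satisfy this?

Inclusion-exclusion on the 2 forbidden self-matches:
Σ_{j=0}^{2} (-1)^j C(2,j)(8-j)!
= C(2,0)·8! - C(2,1)·7! + C(2,2)·6!
= 40320 - 10080 + 720
= 30960

30960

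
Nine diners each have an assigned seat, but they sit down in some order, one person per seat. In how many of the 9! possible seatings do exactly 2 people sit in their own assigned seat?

Pick the 2 fixed positions: C(9,2) = 36 ways.
The remaining 7 must be deranged: !7 = 1854.
Total: 36 × 1854 = 66744.

66744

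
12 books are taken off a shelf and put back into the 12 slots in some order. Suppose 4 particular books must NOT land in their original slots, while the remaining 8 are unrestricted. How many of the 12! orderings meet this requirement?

339696000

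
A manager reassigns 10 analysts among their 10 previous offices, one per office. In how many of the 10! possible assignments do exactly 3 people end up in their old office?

Pick the 3 fixed positions: C(10,3) = 120 ways.
The other 7 form a derangement: !7 = 1854.
Total: 120 × 1854 = 222480.

222480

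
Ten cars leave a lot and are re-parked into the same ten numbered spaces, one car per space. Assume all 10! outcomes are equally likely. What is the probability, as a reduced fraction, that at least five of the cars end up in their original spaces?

829/226800

Favorable outcomes: Σ_{i≥5} C(10,i)·!(10-i) = 252·44 + 210·9 + 120·2 + 45·1 + 10·0 + 1·1 = 13264.
Total outcomes: 10! = 3628800.
Probability = 13264/3628800 = 829/226800.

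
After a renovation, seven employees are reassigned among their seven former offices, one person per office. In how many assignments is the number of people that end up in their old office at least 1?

3186

Sum C(7,i)·!(7-i) for i = 1..7:
  i=1: C(7,1)·!6 = 7·265 = 1855
  i=2: C(7,2)·!5 = 21·44 = 924
  i=3: C(7,3)·!4 = 35·9 = 315
  i=4: C(7,4)·!3 = 35·2 = 70
  i=5: C(7,5)·!2 = 21·1 = 21
  i=6: C(7,6)·!1 = 7·0 = 0
  i=7: C(7,7)·!0 = 1·1 = 1
Total = 3186.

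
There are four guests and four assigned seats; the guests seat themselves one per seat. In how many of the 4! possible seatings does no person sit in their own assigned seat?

The number of derangements of 4 is !4 = Σ_{k=0}^{4} (-1)^k·4!/k!
= 4! - 4!/1! + 4!/2! - 4!/3! + 4!/4!
= 24 - 24 + 12 - 4 + 1
= 9

9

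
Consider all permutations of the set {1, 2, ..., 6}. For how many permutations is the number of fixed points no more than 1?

529

Sum C(6,i)·!(6-i) for i = 0..1:
  i=0: C(6,0)·!6 = 1·265 = 265
  i=1: C(6,1)·!5 = 6·44 = 264
Total = 529.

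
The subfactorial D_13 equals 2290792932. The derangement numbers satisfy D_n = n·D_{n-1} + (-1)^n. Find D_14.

32071101049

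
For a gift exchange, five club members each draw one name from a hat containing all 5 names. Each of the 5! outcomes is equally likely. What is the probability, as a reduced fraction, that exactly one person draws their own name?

Favorable outcomes: C(5,1)·!4 = 5·9 = 45.
Total outcomes: 5! = 120.
Probability = 45/120 = 3/8.

3/8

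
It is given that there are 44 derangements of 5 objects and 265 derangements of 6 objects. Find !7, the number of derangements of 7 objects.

1854

!7 = (7-1)·(!6 + !5) = 6·(265 + 44) = 6·309 = 1854.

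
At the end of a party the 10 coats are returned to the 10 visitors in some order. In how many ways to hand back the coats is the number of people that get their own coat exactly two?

667485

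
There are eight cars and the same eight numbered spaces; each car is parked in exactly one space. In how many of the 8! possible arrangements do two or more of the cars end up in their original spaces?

10655

# with exactly i fixed is C(8,i)·!(8-i); sum over i=2..8:
  i=2: C(8,2)·!6 = 28·265 = 7420
  i=3: C(8,3)·!5 = 56·44 = 2464
  i=4: C(8,4)·!4 = 70·9 = 630
  i=5: C(8,5)·!3 = 56·2 = 112
  i=6: C(8,6)·!2 = 28·1 = 28
  i=7: C(8,7)·!1 = 8·0 = 0
  i=8: C(8,8)·!0 = 1·1 = 1
Total = 10655.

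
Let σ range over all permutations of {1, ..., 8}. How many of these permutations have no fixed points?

14833

Use !n = n·!(n-1) + (-1)^n.
!8 = 8·1854 + 1 = 14833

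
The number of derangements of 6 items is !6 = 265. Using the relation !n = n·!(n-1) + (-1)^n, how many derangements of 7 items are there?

!7 = 7·265 - 1 = 1854.

1854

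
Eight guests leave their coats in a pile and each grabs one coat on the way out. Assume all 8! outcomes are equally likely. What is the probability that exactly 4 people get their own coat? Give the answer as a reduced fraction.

Favorable outcomes: C(8,4)·!4 = 70·9 = 630.
Total outcomes: 8! = 40320.
Probability = 630/40320 = 1/64.

1/64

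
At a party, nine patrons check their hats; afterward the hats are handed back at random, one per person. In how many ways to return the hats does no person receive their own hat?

133496

The number of derangements of 9 is !9 = Σ_{k=0}^{9} (-1)^k·9!/k!
= 9! - 9!/1! + 9!/2! - 9!/3! + 9!/4! - 9!/5! + 9!/6! - 9!/7! + 9!/8! - 9!/9!
= 362880 - 362880 + 181440 - 60480 + 15120 - 3024 + 504 - 72 + 9 - 1
= 133496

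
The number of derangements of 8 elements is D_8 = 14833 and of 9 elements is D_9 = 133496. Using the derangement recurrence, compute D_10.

D_10 = (10-1)·(D_9 + D_8) = 9·(133496 + 14833) = 9·148329 = 1334961.

1334961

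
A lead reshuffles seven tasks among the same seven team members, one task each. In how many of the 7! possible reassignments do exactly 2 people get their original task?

Pick the 2 fixed positions: C(7,2) = 21 ways.
The remaining 5 must be deranged: !5 = 44.
Total: 21 × 44 = 924.

924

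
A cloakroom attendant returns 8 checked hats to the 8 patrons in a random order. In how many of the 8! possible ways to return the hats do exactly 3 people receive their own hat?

Pick the 3 fixed positions: C(8,3) = 56 ways.
The other 5 form a derangement: !5 = 44.
Total: 56 × 44 = 2464.

2464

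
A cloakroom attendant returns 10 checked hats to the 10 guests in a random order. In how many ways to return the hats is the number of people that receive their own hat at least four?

# with exactly i fixed is C(10,i)·!(10-i); sum over i=4..10:
  i=4: C(10,4)·!6 = 210·265 = 55650
  i=5: C(10,5)·!5 = 252·44 = 11088
  i=6: C(10,6)·!4 = 210·9 = 1890
  i=7: C(10,7)·!3 = 120·2 = 240
  i=8: C(10,8)·!2 = 45·1 = 45
  i=9: C(10,9)·!1 = 10·0 = 0
  i=10: C(10,10)·!0 = 1·1 = 1
Total = 68914.

68914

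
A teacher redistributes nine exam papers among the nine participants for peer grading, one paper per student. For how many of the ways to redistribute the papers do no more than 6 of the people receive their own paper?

# with exactly i fixed is C(9,i)·!(9-i); sum over i=0..6:
  i=0: C(9,0)·!9 = 1·133496 = 133496
  i=1: C(9,1)·!8 = 9·14833 = 133497
  i=2: C(9,2)·!7 = 36·1854 = 66744
  i=3: C(9,3)·!6 = 84·265 = 22260
  i=4: C(9,4)·!5 = 126·44 = 5544
  i=5: C(9,5)·!4 = 126·9 = 1134
  i=6: C(9,6)·!3 = 84·2 = 168
Total = 362843.

362843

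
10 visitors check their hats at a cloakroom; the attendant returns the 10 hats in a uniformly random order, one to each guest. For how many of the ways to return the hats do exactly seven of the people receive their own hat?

240

Choose which 7 of the 10 are fixed: C(10,7) = 120.
The remaining 3 must be deranged: !3 = 2.
Total: 120 × 2 = 240.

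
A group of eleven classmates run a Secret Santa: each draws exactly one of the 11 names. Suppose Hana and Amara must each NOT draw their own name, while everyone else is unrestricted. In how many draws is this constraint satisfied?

Let A_j be the event that the j-th constrained one is fixed. By inclusion-exclusion over the 2 events:
Σ_{j=0}^{2} (-1)^j C(2,j)(11-j)!
= C(2,0)·11! - C(2,1)·10! + C(2,2)·9!
= 39916800 - 7257600 + 362880
= 33022080

33022080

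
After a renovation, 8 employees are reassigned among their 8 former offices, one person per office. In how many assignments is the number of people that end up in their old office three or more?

Sum C(8,i)·!(8-i) for i = 3..8:
  i=3: C(8,3)·!5 = 56·44 = 2464
  i=4: C(8,4)·!4 = 70·9 = 630
  i=5: C(8,5)·!3 = 56·2 = 112
  i=6: C(8,6)·!2 = 28·1 = 28
  i=7: C(8,7)·!1 = 8·0 = 0
  i=8: C(8,8)·!0 = 1·1 = 1
Total = 3235.

3235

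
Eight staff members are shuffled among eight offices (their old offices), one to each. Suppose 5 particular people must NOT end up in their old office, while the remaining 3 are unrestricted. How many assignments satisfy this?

21234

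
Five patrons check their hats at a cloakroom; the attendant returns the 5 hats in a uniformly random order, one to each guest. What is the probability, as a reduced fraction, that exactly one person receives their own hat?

3/8

Favorable outcomes: C(5,1)·!4 = 5·9 = 45.
Total outcomes: 5! = 120.
Probability = 45/120 = 3/8.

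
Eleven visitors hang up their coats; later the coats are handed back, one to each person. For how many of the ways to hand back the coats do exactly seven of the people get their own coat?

2970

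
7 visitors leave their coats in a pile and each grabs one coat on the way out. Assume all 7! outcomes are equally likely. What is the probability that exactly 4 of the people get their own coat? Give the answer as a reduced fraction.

1/72

Favorable outcomes: C(7,4)·!3 = 35·2 = 70.
Total outcomes: 7! = 5040.
Probability = 70/5040 = 1/72.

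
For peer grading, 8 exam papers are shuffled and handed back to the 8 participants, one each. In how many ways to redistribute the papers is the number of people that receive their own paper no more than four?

# with exactly i fixed is C(8,i)·!(8-i); sum over i=0..4:
  i=0: C(8,0)·!8 = 1·14833 = 14833
  i=1: C(8,1)·!7 = 8·1854 = 14832
  i=2: C(8,2)·!6 = 28·265 = 7420
  i=3: C(8,3)·!5 = 56·44 = 2464
  i=4: C(8,4)·!4 = 70·9 = 630
Total = 40179.

40179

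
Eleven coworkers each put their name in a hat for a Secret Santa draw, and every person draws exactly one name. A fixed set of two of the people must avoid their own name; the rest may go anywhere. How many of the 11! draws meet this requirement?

33022080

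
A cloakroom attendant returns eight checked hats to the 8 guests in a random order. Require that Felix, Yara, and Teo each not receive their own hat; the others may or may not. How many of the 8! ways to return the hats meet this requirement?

27240

Inclusion-exclusion on the 3 forbidden self-matches:
Σ_{j=0}^{3} (-1)^j C(3,j)(8-j)!
= C(3,0)·8! - C(3,1)·7! + C(3,2)·6! - C(3,3)·5!
= 40320 - 15120 + 2160 - 120
= 27240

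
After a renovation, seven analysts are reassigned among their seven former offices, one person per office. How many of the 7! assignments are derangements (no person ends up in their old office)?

!7 is the nearest integer to 7!/e.
7! = 5040, and 5040/e ≈ 1854.11, so !7 = 1854.

1854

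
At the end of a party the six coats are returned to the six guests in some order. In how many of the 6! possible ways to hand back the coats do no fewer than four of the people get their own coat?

16

Sum C(6,i)·!(6-i) for i = 4..6:
  i=4: C(6,4)·!2 = 15·1 = 15
  i=5: C(6,5)·!1 = 6·0 = 0
  i=6: C(6,6)·!0 = 1·1 = 1
Total = 16.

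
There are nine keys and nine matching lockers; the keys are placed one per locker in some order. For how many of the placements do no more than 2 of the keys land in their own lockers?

333737

Sum C(9,i)·!(9-i) for i = 0..2:
  i=0: C(9,0)·!9 = 1·133496 = 133496
  i=1: C(9,1)·!8 = 9·14833 = 133497
  i=2: C(9,2)·!7 = 36·1854 = 66744
Total = 333737.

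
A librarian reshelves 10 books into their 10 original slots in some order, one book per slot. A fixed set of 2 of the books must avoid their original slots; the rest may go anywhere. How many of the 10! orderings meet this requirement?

Let A_j be the event that the j-th constrained one is fixed. By inclusion-exclusion over the 2 events:
Σ_{j=0}^{2} (-1)^j C(2,j)(10-j)!
= C(2,0)·10! - C(2,1)·9! + C(2,2)·8!
= 3628800 - 725760 + 40320
= 2943360

2943360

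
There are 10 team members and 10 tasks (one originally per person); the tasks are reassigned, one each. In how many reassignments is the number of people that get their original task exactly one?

Choose which one of the 10 is fixed: C(10,1) = 10.
The remaining 9 must be deranged: !9 = 133496.
Total: 10 × 133496 = 1334960.

1334960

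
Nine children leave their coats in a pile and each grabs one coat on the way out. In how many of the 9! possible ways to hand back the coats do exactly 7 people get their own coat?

36

Pick the 7 fixed positions: C(9,7) = 36 ways.
The remaining 2 must be deranged: !2 = 1.
Total: 36 × 1 = 36.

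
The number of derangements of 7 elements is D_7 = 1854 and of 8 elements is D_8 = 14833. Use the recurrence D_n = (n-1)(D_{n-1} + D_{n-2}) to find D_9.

D_9 = (9-1)·(D_8 + D_7) = 8·(14833 + 1854) = 8·16687 = 133496.

133496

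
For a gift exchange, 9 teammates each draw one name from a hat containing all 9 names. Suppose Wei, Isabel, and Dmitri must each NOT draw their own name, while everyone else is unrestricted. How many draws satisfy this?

256320

Inclusion-exclusion on the 3 forbidden self-matches:
Σ_{j=0}^{3} (-1)^j C(3,j)(9-j)!
= C(3,0)·9! - C(3,1)·8! + C(3,2)·7! - C(3,3)·6!
= 362880 - 120960 + 15120 - 720
= 256320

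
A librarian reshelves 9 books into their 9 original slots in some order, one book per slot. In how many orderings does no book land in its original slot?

133496

The number of derangements of 9 is !9 = Σ_{k=0}^{9} (-1)^k·9!/k!
= 9! - 9!/1! + 9!/2! - 9!/3! + 9!/4! - 9!/5! + 9!/6! - 9!/7! + 9!/8! - 9!/9!
= 362880 - 362880 + 181440 - 60480 + 15120 - 3024 + 504 - 72 + 9 - 1
= 133496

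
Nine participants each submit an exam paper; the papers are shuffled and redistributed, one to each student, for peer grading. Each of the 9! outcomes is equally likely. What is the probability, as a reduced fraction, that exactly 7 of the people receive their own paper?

1/10080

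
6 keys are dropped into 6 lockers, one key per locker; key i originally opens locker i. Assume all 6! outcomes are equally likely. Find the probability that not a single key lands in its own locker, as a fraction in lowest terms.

Favorable outcomes: !6 = 265.
Total outcomes: 6! = 720.
Probability = 265/720 = 53/144.

53/144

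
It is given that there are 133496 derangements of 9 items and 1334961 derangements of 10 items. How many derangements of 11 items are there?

D_11 = (11-1)·(D_10 + D_9) = 10·(1334961 + 133496) = 10·1468457 = 14684570.

14684570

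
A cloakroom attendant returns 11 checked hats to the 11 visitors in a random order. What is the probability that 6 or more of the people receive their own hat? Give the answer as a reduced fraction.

5921/9979200

Favorable outcomes: Σ_{i≥6} C(11,i)·!(11-i) = 462·44 + 330·9 + 165·2 + 55·1 + 11·0 + 1·1 = 23684.
Total outcomes: 11! = 39916800.
Probability = 23684/39916800 = 5921/9979200.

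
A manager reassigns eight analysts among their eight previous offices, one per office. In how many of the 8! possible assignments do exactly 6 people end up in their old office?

28

Choose which 6 of the 8 are fixed: C(8,6) = 28.
The remaining 2 must be deranged: !2 = 1.
Total: 28 × 1 = 28.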